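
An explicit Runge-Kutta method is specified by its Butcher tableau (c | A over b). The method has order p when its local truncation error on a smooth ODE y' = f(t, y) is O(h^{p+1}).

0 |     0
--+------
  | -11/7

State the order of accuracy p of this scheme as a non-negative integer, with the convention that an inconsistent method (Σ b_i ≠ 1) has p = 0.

b = (-11/7)
c = (0)
Σ b_i: (-11/7)·1 = -11/7 ≠ 1 ⇒ order 0.

0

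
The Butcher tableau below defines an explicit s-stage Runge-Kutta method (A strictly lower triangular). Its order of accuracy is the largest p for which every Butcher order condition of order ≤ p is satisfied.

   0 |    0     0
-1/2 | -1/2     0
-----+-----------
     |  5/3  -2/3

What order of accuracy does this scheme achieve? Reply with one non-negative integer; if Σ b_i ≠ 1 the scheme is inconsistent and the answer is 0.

b = (5/3, -2/3)
c = (0, -1/2)
Σ b_i: 5/3·1 + (-2/3)·1 = 1 ✓
b·c: (-2/3)·(-1/2) = 1/3 ≠ 1/2 ⇒ order 1.

1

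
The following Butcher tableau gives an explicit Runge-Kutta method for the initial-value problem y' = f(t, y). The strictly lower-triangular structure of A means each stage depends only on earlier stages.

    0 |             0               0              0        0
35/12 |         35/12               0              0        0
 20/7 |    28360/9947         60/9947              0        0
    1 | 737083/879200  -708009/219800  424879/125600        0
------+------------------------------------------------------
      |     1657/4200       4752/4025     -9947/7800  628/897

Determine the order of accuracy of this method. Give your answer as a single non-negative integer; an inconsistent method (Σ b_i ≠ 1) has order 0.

b = (1657/4200, 4752/4025, -9947/7800, 628/897)
c = (0, 35/12, 20/7, 1)
Ac = (0, 0, 25/1421, 1357/5024)
Σ b_i: 1657/4200·1 + 4752/4025·1 + (-9947/7800)·1 + 628/897·1 = 1 ✓
b·c: 4752/4025·35/12 + (-9947/7800)·20/7 + 628/897·1 = 1/2 ✓
b·c²: 4752/4025·1225/144 + (-9947/7800)·400/49 + 628/897·1 = 1/3 ✓
b·Ac: (-9947/7800)·25/1421 + 628/897·1357/5024 = 1/6 ✓
b·c³: 4752/4025·42875/1728 + (-9947/7800)·8000/343 + 628/897·1 = 1/4 ✓
b·(c∘Ac): (-9947/7800)·500/9947 + 628/897·1357/5024 = 1/8 ✓
b·Ac²: (-9947/7800)·125/2436 + 628/897·12811/60288 = 1/12 ✓
b·A²c: 628/897·299/5024 = 1/24 ✓; 4 stages ⇒ order 4.

4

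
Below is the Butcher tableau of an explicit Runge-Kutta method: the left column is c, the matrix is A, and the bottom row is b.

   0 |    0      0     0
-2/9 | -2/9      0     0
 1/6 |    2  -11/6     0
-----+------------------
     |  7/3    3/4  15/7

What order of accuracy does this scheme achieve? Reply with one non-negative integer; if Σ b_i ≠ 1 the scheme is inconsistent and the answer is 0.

0

b = (7/3, 3/4, 15/7)
c = (0, -2/9, 1/6)
Ac = (0, 0, 11/27)
Σ b_i: 7/3·1 + 3/4·1 + 15/7·1 = 439/84 ≠ 1 ⇒ order 0.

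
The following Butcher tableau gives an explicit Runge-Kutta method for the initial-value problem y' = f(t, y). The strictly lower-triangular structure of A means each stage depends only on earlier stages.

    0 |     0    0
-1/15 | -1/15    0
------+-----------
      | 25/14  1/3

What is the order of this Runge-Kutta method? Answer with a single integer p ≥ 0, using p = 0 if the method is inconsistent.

0

b = (25/14, 1/3)
c = (0, -1/15)
Σ b_i: 25/14·1 + 1/3·1 = 89/42 ≠ 1 ⇒ order 0.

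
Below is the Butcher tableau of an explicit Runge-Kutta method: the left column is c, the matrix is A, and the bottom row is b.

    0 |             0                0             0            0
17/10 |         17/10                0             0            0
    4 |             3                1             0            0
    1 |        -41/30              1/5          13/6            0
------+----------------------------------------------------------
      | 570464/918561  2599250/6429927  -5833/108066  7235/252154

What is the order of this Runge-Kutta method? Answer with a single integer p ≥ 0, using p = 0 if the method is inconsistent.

3

b = (570464/918561, 2599250/6429927, -5833/108066, 7235/252154)
c = (0, 17/10, 4, 1)
Ac = (0, 0, 17/10, 1351/150)
Σ b_i: 570464/918561·1 + 2599250/6429927·1 + (-5833/108066)·1 + 7235/252154·1 = 1 ✓
b·c: 2599250/6429927·17/10 + (-5833/108066)·4 + 7235/252154·1 = 1/2 ✓
b·c²: 2599250/6429927·289/100 + (-5833/108066)·16 + 7235/252154·1 = 1/3 ✓
b·Ac: (-5833/108066)·17/10 + 7235/252154·1351/150 = 1/6 ✓
b·c³: 2599250/6429927·4913/1000 + (-5833/108066)·64 + 7235/252154·1 = -103725/72044 ≠ 1/4 ⇒ order 3.
b·(c∘Ac): (-5833/108066)·34/5 + 7235/252154·1351/150 = -117373/1080660 ≠ 1/8
b·Ac²: (-5833/108066)·289/100 + 7235/252154·52867/1500 = 2156613/2521540 ≠ 1/12
b·A²c: 7235/252154·221/60 = 319787/3025848 ≠ 1/24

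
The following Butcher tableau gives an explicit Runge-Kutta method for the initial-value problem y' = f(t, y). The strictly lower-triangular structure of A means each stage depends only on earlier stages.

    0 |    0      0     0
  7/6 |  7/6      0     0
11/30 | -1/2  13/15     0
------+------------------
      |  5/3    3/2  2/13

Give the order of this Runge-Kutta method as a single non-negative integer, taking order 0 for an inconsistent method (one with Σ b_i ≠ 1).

b = (5/3, 3/2, 2/13)
c = (0, 7/6, 11/30)
Ac = (0, 0, 91/90)
Σ b_i: 5/3·1 + 3/2·1 + 2/13·1 = 259/78 ≠ 1 ⇒ order 0.

0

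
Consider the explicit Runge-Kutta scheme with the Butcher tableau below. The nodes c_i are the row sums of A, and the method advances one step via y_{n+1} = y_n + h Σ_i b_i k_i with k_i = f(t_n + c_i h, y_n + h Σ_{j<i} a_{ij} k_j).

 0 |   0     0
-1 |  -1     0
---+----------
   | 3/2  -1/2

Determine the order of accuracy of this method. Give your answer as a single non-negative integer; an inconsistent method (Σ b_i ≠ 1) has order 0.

b = (3/2, -1/2)
c = (0, -1)
Σ b_i: 3/2·1 + (-1/2)·1 = 1 ✓
b·c: (-1/2)·(-1) = 1/2 ✓; 2 stages ⇒ order 2.

2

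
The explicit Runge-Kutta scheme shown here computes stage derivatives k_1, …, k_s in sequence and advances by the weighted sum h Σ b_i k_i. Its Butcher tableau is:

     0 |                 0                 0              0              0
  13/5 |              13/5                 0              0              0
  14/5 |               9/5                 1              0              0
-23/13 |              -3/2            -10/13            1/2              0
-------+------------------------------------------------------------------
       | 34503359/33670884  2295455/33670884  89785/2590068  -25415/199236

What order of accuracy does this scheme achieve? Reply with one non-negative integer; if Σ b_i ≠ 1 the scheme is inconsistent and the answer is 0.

b = (34503359/33670884, 2295455/33670884, 89785/2590068, -25415/199236)
c = (0, 13/5, 14/5, -23/13)
Ac = (0, 0, 13/5, -3/5)
Σ b_i: 34503359/33670884·1 + 2295455/33670884·1 + 89785/2590068·1 + (-25415/199236)·1 = 1 ✓
b·c: 2295455/33670884·13/5 + 89785/2590068·14/5 + (-25415/199236)·(-23/13) = 1/2 ✓
b·c²: 2295455/33670884·169/25 + 89785/2590068·196/25 + (-25415/199236)·529/169 = 1/3 ✓
b·Ac: 89785/2590068·13/5 + (-25415/199236)·(-3/5) = 1/6 ✓
b·c³: 2295455/33670884·2197/125 + 89785/2590068·2744/125 + (-25415/199236)·(-12167/2197) = 186987263/70147675 ≠ 1/4 ⇒ order 3.
b·(c∘Ac): 89785/2590068·182/25 + (-25415/199236)·69/65 = 116503/996180 ≠ 1/8
b·Ac²: 89785/2590068·169/25 + (-25415/199236)·(-32/25) = 396097/996180 ≠ 1/12
b·A²c: (-25415/199236)·13/10 = -66079/398472 ≠ 1/24

3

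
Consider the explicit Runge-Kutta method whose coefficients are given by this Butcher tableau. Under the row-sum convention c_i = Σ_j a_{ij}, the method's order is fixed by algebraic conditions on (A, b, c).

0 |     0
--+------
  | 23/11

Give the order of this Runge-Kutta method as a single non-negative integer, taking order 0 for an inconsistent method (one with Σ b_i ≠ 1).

0

b = (23/11)
c = (0)
Σ b_i: 23/11·1 = 23/11 ≠ 1 ⇒ order 0.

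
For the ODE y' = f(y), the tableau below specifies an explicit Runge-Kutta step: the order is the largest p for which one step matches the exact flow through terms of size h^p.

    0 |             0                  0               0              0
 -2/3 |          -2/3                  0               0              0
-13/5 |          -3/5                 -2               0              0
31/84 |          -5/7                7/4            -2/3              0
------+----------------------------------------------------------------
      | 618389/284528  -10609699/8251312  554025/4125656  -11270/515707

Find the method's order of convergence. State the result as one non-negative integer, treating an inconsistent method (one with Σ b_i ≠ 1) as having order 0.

3

b = (618389/284528, -10609699/8251312, 554025/4125656, -11270/515707)
c = (0, -2/3, -13/5, 31/84)
Ac = (0, 0, 4/3, 17/30)
Σ b_i: 618389/284528·1 + (-10609699/8251312)·1 + 554025/4125656·1 + (-11270/515707)·1 = 1 ✓
b·c: (-10609699/8251312)·(-2/3) + 554025/4125656·(-13/5) + (-11270/515707)·31/84 = 1/2 ✓
b·c²: (-10609699/8251312)·4/9 + 554025/4125656·169/25 + (-11270/515707)·961/7056 = 1/3 ✓
b·Ac: 554025/4125656·4/3 + (-11270/515707)·17/30 = 1/6 ✓
b·c³: (-10609699/8251312)·(-8/27) + 554025/4125656·(-2197/125) + (-11270/515707)·29791/592704 = -118328017/59750880 ≠ 1/4 ⇒ order 3.
b·(c∘Ac): 554025/4125656·(-52/15) + (-11270/515707)·527/2520 = -300953/640188 ≠ 1/8
b·Ac²: 554025/4125656·(-8/9) + (-11270/515707)·(-839/225) = -30311/800235 ≠ 1/12
b·A²c: (-11270/515707)·(-8/9) = 90160/4641363 ≠ 1/24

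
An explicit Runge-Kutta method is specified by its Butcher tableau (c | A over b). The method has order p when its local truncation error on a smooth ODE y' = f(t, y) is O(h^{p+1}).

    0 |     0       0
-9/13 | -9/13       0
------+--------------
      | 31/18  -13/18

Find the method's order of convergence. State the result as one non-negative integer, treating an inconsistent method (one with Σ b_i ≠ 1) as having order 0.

2

b = (31/18, -13/18)
c = (0, -9/13)
Σ b_i: 31/18·1 + (-13/18)·1 = 1 ✓
b·c: (-13/18)·(-9/13) = 1/2 ✓; 2 stages ⇒ order 2.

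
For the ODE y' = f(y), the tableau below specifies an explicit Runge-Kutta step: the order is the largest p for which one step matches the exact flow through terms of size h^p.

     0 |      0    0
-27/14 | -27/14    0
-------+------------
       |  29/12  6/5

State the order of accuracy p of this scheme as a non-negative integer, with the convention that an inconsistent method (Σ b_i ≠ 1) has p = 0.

0

b = (29/12, 6/5)
c = (0, -27/14)
Σ b_i: 29/12·1 + 6/5·1 = 217/60 ≠ 1 ⇒ order 0.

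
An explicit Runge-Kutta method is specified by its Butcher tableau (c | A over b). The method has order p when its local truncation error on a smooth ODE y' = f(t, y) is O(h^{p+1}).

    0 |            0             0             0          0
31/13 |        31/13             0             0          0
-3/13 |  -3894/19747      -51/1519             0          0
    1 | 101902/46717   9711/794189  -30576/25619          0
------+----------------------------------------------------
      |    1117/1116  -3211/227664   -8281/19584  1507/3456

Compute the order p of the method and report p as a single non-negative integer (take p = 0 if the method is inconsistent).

b = (1117/1116, -3211/227664, -8281/19584, 1507/3456)
c = (0, 31/13, -3/13, 1)
Ac = (0, 0, -51/637, 459/1507)
Σ b_i: 1117/1116·1 + (-3211/227664)·1 + (-8281/19584)·1 + 1507/3456·1 = 1 ✓
b·c: (-3211/227664)·31/13 + (-8281/19584)·(-3/13) + 1507/3456·1 = 1/2 ✓
b·c²: (-3211/227664)·961/169 + (-8281/19584)·9/169 + 1507/3456·1 = 1/3 ✓
b·Ac: (-8281/19584)·(-51/637) + 1507/3456·459/1507 = 1/6 ✓
b·c³: (-3211/227664)·29791/2197 + (-8281/19584)·(-27/2197) + 1507/3456·1 = 1/4 ✓
b·(c∘Ac): (-8281/19584)·153/8281 + 1507/3456·459/1507 = 1/8 ✓
b·Ac²: (-8281/19584)·(-1581/8281) + 1507/3456·9/1507 = 1/12 ✓
b·A²c: 1507/3456·144/1507 = 1/24 ✓; 4 stages ⇒ order 4.

4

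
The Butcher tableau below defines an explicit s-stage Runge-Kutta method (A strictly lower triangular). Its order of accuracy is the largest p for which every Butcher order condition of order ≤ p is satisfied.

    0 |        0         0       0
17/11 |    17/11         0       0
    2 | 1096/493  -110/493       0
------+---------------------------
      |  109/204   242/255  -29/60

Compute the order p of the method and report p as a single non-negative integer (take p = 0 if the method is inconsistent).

3

b = (109/204, 242/255, -29/60)
c = (0, 17/11, 2)
Ac = (0, 0, -10/29)
Σ b_i: 109/204·1 + 242/255·1 + (-29/60)·1 = 1 ✓
b·c: 242/255·17/11 + (-29/60)·2 = 1/2 ✓
b·c²: 242/255·289/121 + (-29/60)·4 = 1/3 ✓
b·Ac: (-29/60)·(-10/29) = 1/6 ✓; 3 stages ⇒ order 3.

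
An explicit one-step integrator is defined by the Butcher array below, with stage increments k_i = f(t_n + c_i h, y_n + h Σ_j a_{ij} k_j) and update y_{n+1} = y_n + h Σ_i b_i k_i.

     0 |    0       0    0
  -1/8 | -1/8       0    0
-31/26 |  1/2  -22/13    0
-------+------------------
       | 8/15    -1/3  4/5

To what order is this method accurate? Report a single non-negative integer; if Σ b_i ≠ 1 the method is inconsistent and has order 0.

1

b = (8/15, -1/3, 4/5)
c = (0, -1/8, -31/26)
Ac = (0, 0, 11/52)
Σ b_i: 8/15·1 + (-1/3)·1 + 4/5·1 = 1 ✓
b·c: (-1/3)·(-1/8) + 4/5·(-31/26) = -1423/1560 ≠ 1/2 ⇒ order 1.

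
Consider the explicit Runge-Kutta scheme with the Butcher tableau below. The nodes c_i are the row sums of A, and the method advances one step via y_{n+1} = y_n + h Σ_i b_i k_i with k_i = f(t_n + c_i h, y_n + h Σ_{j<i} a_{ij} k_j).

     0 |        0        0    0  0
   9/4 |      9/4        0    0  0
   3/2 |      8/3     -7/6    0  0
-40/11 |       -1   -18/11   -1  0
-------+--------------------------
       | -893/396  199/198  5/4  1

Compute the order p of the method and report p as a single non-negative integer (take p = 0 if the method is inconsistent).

b = (-893/396, 199/198, 5/4, 1)
c = (0, 9/4, 3/2, -40/11)
Ac = (0, 0, -21/8, -57/11)
Σ b_i: (-893/396)·1 + 199/198·1 + 5/4·1 + 1·1 = 1 ✓
b·c: 199/198·9/4 + 5/4·3/2 + 1·(-40/11) = 1/2 ✓
b·c²: 199/198·81/16 + 5/4·9/4 + 1·1600/121 = 81791/3872 ≠ 1/3 ⇒ order 2.
b·Ac: 5/4·(-21/8) + 1·(-57/11) = -2979/352 ≠ 1/6

2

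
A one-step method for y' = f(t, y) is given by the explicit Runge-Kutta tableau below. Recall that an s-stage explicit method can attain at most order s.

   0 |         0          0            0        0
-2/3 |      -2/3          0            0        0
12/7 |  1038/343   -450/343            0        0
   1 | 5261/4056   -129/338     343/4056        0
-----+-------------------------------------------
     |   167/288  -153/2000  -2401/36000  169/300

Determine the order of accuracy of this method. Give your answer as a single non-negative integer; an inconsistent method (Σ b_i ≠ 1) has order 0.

b = (167/288, -153/2000, -2401/36000, 169/300)
c = (0, -2/3, 12/7, 1)
Ac = (0, 0, 300/343, 135/338)
Σ b_i: 167/288·1 + (-153/2000)·1 + (-2401/36000)·1 + 169/300·1 = 1 ✓
b·c: (-153/2000)·(-2/3) + (-2401/36000)·12/7 + 169/300·1 = 1/2 ✓
b·c²: (-153/2000)·4/9 + (-2401/36000)·144/49 + 169/300·1 = 1/3 ✓
b·Ac: (-2401/36000)·300/343 + 169/300·135/338 = 1/6 ✓
b·c³: (-153/2000)·(-8/27) + (-2401/36000)·1728/343 + 169/300·1 = 1/4 ✓
b·(c∘Ac): (-2401/36000)·3600/2401 + 169/300·135/338 = 1/8 ✓
b·Ac²: (-2401/36000)·(-200/343) + 169/300·40/507 = 1/12 ✓
b·A²c: 169/300·25/338 = 1/24 ✓; 4 stages ⇒ order 4.

4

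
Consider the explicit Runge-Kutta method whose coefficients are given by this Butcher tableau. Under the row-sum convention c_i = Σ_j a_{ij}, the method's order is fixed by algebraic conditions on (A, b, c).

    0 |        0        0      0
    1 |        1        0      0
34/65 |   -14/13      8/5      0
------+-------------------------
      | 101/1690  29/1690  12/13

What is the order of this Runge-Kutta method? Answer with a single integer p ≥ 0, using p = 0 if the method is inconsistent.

2

b = (101/1690, 29/1690, 12/13)
c = (0, 1, 34/65)
Ac = (0, 0, 8/5)
Σ b_i: 101/1690·1 + 29/1690·1 + 12/13·1 = 1 ✓
b·c: 29/1690·1 + 12/13·34/65 = 1/2 ✓
b·c²: 29/1690·1 + 12/13·1156/4225 = 29629/109850 ≠ 1/3 ⇒ order 2.
b·Ac: 12/13·8/5 = 96/65 ≠ 1/6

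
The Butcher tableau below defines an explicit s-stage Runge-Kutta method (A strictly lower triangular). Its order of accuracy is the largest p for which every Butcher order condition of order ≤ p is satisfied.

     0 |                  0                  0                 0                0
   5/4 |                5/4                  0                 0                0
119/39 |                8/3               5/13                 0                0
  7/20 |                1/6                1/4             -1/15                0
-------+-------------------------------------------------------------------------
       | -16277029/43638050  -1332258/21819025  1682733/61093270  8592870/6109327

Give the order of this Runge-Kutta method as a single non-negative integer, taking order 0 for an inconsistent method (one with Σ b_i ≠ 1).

b = (-16277029/43638050, -1332258/21819025, 1682733/61093270, 8592870/6109327)
c = (0, 5/4, 119/39, 7/20)
Ac = (0, 0, 25/52, 1021/9360)
Σ b_i: (-16277029/43638050)·1 + (-1332258/21819025)·1 + 1682733/61093270·1 + 8592870/6109327·1 = 1 ✓
b·c: (-1332258/21819025)·5/4 + 1682733/61093270·119/39 + 8592870/6109327·7/20 = 1/2 ✓
b·c²: (-1332258/21819025)·25/16 + 1682733/61093270·14161/1521 + 8592870/6109327·49/400 = 1/3 ✓
b·Ac: 1682733/61093270·25/52 + 8592870/6109327·1021/9360 = 1/6 ✓
b·c³: (-1332258/21819025)·125/64 + 1682733/61093270·1685159/59319 + 8592870/6109327·343/8000 = 29552321993/40845214800 ≠ 1/4 ⇒ order 3.
b·(c∘Ac): 1682733/61093270·2975/2028 + 8592870/6109327·7147/187200 = 39422593/418925280 ≠ 1/8
b·Ac²: 1682733/61093270·125/208 + 8592870/6109327·(-335929/1460160) = -250818169/816904296 ≠ 1/12
b·A²c: 8592870/6109327·(-5/156) = -550825/12218654 ≠ 1/24

3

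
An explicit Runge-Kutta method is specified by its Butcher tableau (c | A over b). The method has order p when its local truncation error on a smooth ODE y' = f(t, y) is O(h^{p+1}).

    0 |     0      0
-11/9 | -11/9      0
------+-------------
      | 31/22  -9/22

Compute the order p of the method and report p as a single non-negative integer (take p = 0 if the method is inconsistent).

2

b = (31/22, -9/22)
c = (0, -11/9)
Σ b_i: 31/22·1 + (-9/22)·1 = 1 ✓
b·c: (-9/22)·(-11/9) = 1/2 ✓; 2 stages ⇒ order 2.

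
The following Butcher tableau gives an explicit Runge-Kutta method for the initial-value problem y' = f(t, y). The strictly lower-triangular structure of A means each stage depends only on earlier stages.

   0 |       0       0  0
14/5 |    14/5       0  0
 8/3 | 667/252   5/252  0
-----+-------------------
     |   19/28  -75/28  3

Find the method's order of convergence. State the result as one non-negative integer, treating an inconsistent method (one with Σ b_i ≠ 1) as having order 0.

3

b = (19/28, -75/28, 3)
c = (0, 14/5, 8/3)
Ac = (0, 0, 1/18)
Σ b_i: 19/28·1 + (-75/28)·1 + 3·1 = 1 ✓
b·c: (-75/28)·14/5 + 3·8/3 = 1/2 ✓
b·c²: (-75/28)·196/25 + 3·64/9 = 1/3 ✓
b·Ac: 3·1/18 = 1/6 ✓; 3 stages ⇒ order 3.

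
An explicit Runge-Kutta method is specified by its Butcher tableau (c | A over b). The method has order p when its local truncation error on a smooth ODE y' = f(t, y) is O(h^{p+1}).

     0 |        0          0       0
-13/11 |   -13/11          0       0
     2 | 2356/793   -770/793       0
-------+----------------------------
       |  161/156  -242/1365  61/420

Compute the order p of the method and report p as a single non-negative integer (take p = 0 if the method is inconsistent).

3

b = (161/156, -242/1365, 61/420)
c = (0, -13/11, 2)
Ac = (0, 0, 70/61)
Σ b_i: 161/156·1 + (-242/1365)·1 + 61/420·1 = 1 ✓
b·c: (-242/1365)·(-13/11) + 61/420·2 = 1/2 ✓
b·c²: (-242/1365)·169/121 + 61/420·4 = 1/3 ✓
b·Ac: 61/420·70/61 = 1/6 ✓; 3 stages ⇒ order 3.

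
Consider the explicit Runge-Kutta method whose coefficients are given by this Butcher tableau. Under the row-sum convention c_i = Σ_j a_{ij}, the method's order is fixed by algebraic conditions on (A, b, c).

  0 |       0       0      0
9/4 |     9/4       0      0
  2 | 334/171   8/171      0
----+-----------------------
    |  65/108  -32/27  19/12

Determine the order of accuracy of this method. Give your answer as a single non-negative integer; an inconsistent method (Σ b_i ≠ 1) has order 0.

3

b = (65/108, -32/27, 19/12)
c = (0, 9/4, 2)
Ac = (0, 0, 2/19)
Σ b_i: 65/108·1 + (-32/27)·1 + 19/12·1 = 1 ✓
b·c: (-32/27)·9/4 + 19/12·2 = 1/2 ✓
b·c²: (-32/27)·81/16 + 19/12·4 = 1/3 ✓
b·Ac: 19/12·2/19 = 1/6 ✓; 3 stages ⇒ order 3.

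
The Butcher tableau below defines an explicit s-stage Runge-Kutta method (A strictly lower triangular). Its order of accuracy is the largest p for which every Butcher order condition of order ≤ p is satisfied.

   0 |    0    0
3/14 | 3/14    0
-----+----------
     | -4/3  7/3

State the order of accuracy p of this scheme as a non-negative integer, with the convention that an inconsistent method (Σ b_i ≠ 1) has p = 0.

b = (-4/3, 7/3)
c = (0, 3/14)
Σ b_i: (-4/3)·1 + 7/3·1 = 1 ✓
b·c: 7/3·3/14 = 1/2 ✓; 2 stages ⇒ order 2.

2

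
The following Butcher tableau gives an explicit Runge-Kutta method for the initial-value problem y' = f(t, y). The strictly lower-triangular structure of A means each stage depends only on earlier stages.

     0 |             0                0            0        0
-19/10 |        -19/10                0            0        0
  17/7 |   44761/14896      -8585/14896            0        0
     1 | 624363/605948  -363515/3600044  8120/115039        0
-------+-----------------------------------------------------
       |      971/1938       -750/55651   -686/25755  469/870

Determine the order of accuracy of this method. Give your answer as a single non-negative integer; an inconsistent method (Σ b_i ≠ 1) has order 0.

b = (971/1938, -750/55651, -686/25755, 469/870)
c = (0, -19/10, 17/7, 1)
Ac = (0, 0, 1717/1568, 1363/3752)
Σ b_i: 971/1938·1 + (-750/55651)·1 + (-686/25755)·1 + 469/870·1 = 1 ✓
b·c: (-750/55651)·(-19/10) + (-686/25755)·17/7 + 469/870·1 = 1/2 ✓
b·c²: (-750/55651)·361/100 + (-686/25755)·289/49 + 469/870·1 = 1/3 ✓
b·Ac: (-686/25755)·1717/1568 + 469/870·1363/3752 = 1/6 ✓
b·c³: (-750/55651)·(-6859/1000) + (-686/25755)·4913/343 + 469/870·1 = 1/4 ✓
b·(c∘Ac): (-686/25755)·29189/10976 + 469/870·1363/3752 = 1/8 ✓
b·Ac²: (-686/25755)·(-32623/15680) + 469/870·29/560 = 1/12 ✓
b·A²c: 469/870·145/1876 = 1/24 ✓; 4 stages ⇒ order 4.

4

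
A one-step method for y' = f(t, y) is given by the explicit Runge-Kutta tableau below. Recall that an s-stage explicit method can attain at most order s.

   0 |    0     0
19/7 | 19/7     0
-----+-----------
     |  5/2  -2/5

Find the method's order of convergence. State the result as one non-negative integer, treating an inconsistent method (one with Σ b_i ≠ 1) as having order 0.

b = (5/2, -2/5)
c = (0, 19/7)
Σ b_i: 5/2·1 + (-2/5)·1 = 21/10 ≠ 1 ⇒ order 0.

0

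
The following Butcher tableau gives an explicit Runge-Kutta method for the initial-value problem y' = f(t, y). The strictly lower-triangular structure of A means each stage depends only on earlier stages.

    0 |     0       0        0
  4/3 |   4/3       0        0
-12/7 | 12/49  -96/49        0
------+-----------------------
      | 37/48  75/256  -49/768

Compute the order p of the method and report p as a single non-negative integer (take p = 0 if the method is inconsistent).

b = (37/48, 75/256, -49/768)
c = (0, 4/3, -12/7)
Ac = (0, 0, -128/49)
Σ b_i: 37/48·1 + 75/256·1 + (-49/768)·1 = 1 ✓
b·c: 75/256·4/3 + (-49/768)·(-12/7) = 1/2 ✓
b·c²: 75/256·16/9 + (-49/768)·144/49 = 1/3 ✓
b·Ac: (-49/768)·(-128/49) = 1/6 ✓; 3 stages ⇒ order 3.

3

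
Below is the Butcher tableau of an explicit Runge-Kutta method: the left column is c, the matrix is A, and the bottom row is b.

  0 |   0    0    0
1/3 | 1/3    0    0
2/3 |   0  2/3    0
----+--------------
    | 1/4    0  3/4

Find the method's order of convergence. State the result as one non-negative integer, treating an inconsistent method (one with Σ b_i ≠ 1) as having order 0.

3

b = (1/4, 0, 3/4)
c = (0, 1/3, 2/3)
Ac = (0, 0, 2/9)
Σ b_i: 1/4·1 + 3/4·1 = 1 ✓
b·c: 3/4·2/3 = 1/2 ✓
b·c²: 3/4·4/9 = 1/3 ✓
b·Ac: 3/4·2/9 = 1/6 ✓; 3 stages ⇒ order 3.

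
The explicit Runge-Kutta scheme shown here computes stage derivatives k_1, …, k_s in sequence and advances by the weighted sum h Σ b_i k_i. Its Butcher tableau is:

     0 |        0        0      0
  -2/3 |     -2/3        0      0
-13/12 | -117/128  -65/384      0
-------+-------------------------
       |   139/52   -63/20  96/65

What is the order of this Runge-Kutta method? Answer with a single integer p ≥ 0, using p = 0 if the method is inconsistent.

b = (139/52, -63/20, 96/65)
c = (0, -2/3, -13/12)
Ac = (0, 0, 65/576)
Σ b_i: 139/52·1 + (-63/20)·1 + 96/65·1 = 1 ✓
b·c: (-63/20)·(-2/3) + 96/65·(-13/12) = 1/2 ✓
b·c²: (-63/20)·4/9 + 96/65·169/144 = 1/3 ✓
b·Ac: 96/65·65/576 = 1/6 ✓; 3 stages ⇒ order 3.

3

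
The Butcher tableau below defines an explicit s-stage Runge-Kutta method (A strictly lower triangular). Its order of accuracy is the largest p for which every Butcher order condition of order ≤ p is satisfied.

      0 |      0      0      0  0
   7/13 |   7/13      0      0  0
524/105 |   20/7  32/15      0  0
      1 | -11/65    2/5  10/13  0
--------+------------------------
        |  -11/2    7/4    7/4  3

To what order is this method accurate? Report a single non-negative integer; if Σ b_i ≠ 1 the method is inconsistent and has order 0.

1

b = (-11/2, 7/4, 7/4, 3)
c = (0, 7/13, 524/105, 1)
Ac = (0, 0, 224/195, 5534/1365)
Σ b_i: (-11/2)·1 + 7/4·1 + 7/4·1 + 3·1 = 1 ✓
b·c: 7/4·7/13 + 7/4·524/105 + 3·1 = 9887/780 ≠ 1/2 ⇒ order 1.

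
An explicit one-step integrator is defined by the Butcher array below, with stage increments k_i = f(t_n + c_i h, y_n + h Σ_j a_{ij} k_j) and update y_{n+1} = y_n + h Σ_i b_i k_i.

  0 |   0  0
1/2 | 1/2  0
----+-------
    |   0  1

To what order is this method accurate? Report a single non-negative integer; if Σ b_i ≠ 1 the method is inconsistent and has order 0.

b = (0, 1)
c = (0, 1/2)
Σ b_i: 1·1 = 1 ✓
b·c: 1·1/2 = 1/2 ✓; 2 stages ⇒ order 2.

2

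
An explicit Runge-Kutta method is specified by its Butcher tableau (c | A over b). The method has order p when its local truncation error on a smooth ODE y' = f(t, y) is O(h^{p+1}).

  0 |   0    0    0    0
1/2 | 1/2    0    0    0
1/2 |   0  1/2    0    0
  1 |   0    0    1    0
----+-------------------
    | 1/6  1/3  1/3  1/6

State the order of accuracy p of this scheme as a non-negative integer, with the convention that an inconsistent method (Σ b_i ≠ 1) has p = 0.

4

b = (1/6, 1/3, 1/3, 1/6)
c = (0, 1/2, 1/2, 1)
Ac = (0, 0, 1/4, 1/2)
Σ b_i: 1/6·1 + 1/3·1 + 1/3·1 + 1/6·1 = 1 ✓
b·c: 1/3·1/2 + 1/3·1/2 + 1/6·1 = 1/2 ✓
b·c²: 1/3·1/4 + 1/3·1/4 + 1/6·1 = 1/3 ✓
b·Ac: 1/3·1/4 + 1/6·1/2 = 1/6 ✓
b·c³: 1/3·1/8 + 1/3·1/8 + 1/6·1 = 1/4 ✓
b·(c∘Ac): 1/3·1/8 + 1/6·1/2 = 1/8 ✓
b·Ac²: 1/3·1/8 + 1/6·1/4 = 1/12 ✓
b·A²c: 1/6·1/4 = 1/24 ✓; 4 stages ⇒ order 4.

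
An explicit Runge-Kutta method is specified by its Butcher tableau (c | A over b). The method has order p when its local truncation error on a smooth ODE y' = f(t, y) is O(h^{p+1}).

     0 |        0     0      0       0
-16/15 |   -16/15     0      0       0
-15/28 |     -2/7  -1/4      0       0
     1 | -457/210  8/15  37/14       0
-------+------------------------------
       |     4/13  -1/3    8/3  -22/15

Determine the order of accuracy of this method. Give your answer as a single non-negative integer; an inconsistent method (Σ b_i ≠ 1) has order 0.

b = (4/13, -1/3, 8/3, -22/15)
c = (0, -16/15, -15/28, 1)
Ac = (0, 0, 4/15, -175051/88200)
Σ b_i: 4/13·1 + (-1/3)·1 + 8/3·1 + (-22/15)·1 = 229/195 ≠ 1 ⇒ order 0.

0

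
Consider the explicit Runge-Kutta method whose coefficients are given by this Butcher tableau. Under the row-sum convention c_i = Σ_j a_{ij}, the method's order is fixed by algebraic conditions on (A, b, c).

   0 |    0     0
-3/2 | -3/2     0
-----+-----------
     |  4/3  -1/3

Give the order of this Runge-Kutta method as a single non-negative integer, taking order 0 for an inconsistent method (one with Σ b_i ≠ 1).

2

b = (4/3, -1/3)
c = (0, -3/2)
Σ b_i: 4/3·1 + (-1/3)·1 = 1 ✓
b·c: (-1/3)·(-3/2) = 1/2 ✓; 2 stages ⇒ order 2.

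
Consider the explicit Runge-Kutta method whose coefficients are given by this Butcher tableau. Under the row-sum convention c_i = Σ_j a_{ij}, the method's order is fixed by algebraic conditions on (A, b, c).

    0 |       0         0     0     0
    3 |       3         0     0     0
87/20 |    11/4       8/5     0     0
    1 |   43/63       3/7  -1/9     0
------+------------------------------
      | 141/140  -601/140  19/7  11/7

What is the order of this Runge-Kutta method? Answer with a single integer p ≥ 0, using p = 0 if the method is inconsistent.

2

b = (141/140, -601/140, 19/7, 11/7)
c = (0, 3, 87/20, 1)
Ac = (0, 0, 24/5, 337/420)
Σ b_i: 141/140·1 + (-601/140)·1 + 19/7·1 + 11/7·1 = 1 ✓
b·c: (-601/140)·3 + 19/7·87/20 + 11/7·1 = 1/2 ✓
b·c²: (-601/140)·9 + 19/7·7569/400 + 11/7·1 = 40031/2800 ≠ 1/3 ⇒ order 2.
b·Ac: 19/7·24/5 + 11/7·337/420 = 42011/2940 ≠ 1/6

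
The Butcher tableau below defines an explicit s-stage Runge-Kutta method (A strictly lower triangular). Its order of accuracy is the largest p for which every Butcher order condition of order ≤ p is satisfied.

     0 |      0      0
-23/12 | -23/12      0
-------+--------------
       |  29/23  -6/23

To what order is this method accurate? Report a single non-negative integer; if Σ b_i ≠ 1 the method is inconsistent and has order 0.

b = (29/23, -6/23)
c = (0, -23/12)
Σ b_i: 29/23·1 + (-6/23)·1 = 1 ✓
b·c: (-6/23)·(-23/12) = 1/2 ✓; 2 stages ⇒ order 2.

2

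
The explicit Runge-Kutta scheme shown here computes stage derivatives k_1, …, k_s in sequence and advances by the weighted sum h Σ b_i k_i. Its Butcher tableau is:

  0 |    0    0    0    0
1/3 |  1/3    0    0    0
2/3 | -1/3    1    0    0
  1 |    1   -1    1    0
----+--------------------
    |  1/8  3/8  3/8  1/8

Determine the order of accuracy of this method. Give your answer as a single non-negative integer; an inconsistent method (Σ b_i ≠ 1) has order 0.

4

b = (1/8, 3/8, 3/8, 1/8)
c = (0, 1/3, 2/3, 1)
Ac = (0, 0, 1/3, 1/3)
Σ b_i: 1/8·1 + 3/8·1 + 3/8·1 + 1/8·1 = 1 ✓
b·c: 3/8·1/3 + 3/8·2/3 + 1/8·1 = 1/2 ✓
b·c²: 3/8·1/9 + 3/8·4/9 + 1/8·1 = 1/3 ✓
b·Ac: 3/8·1/3 + 1/8·1/3 = 1/6 ✓
b·c³: 3/8·1/27 + 3/8·8/27 + 1/8·1 = 1/4 ✓
b·(c∘Ac): 3/8·2/9 + 1/8·1/3 = 1/8 ✓
b·Ac²: 3/8·1/9 + 1/8·1/3 = 1/12 ✓
b·A²c: 1/8·1/3 = 1/24 ✓; 4 stages ⇒ order 4.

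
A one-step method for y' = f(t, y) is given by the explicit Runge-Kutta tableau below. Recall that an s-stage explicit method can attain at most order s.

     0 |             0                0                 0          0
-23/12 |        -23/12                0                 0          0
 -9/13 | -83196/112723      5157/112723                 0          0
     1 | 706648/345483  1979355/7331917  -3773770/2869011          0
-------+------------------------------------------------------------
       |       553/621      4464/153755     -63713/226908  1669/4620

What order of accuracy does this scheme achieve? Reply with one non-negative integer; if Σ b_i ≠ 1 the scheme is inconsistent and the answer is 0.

b = (553/621, 4464/153755, -63713/226908, 1669/4620)
c = (0, -23/12, -9/13, 1)
Ac = (0, 0, -1719/19604, 2625/6676)
Σ b_i: 553/621·1 + 4464/153755·1 + (-63713/226908)·1 + 1669/4620·1 = 1 ✓
b·c: 4464/153755·(-23/12) + (-63713/226908)·(-9/13) + 1669/4620·1 = 1/2 ✓
b·c²: 4464/153755·529/144 + (-63713/226908)·81/169 + 1669/4620·1 = 1/3 ✓
b·Ac: (-63713/226908)·(-1719/19604) + 1669/4620·2625/6676 = 1/6 ✓
b·c³: 4464/153755·(-12167/1728) + (-63713/226908)·(-729/2197) + 1669/4620·1 = 1/4 ✓
b·(c∘Ac): (-63713/226908)·15471/254852 + 1669/4620·2625/6676 = 1/8 ✓
b·Ac²: (-63713/226908)·13179/78416 + 1669/4620·28945/80112 = 1/12 ✓
b·A²c: 1669/4620·385/3338 = 1/24 ✓; 4 stages ⇒ order 4.

4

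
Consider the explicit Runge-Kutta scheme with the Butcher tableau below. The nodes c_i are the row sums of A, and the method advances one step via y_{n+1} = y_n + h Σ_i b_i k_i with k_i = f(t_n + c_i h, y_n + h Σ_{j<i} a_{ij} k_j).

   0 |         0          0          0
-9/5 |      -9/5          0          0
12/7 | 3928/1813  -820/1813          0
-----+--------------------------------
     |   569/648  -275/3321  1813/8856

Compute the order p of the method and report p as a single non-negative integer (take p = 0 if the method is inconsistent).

b = (569/648, -275/3321, 1813/8856)
c = (0, -9/5, 12/7)
Ac = (0, 0, 1476/1813)
Σ b_i: 569/648·1 + (-275/3321)·1 + 1813/8856·1 = 1 ✓
b·c: (-275/3321)·(-9/5) + 1813/8856·12/7 = 1/2 ✓
b·c²: (-275/3321)·81/25 + 1813/8856·144/49 = 1/3 ✓
b·Ac: 1813/8856·1476/1813 = 1/6 ✓; 3 stages ⇒ order 3.

3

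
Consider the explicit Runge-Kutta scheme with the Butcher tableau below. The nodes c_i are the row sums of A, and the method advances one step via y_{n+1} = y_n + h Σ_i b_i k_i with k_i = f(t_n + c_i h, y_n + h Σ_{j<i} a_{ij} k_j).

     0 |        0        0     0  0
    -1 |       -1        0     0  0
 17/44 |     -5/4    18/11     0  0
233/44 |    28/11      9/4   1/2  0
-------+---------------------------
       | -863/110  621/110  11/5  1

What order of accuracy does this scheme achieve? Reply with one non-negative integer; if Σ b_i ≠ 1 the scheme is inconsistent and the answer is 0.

b = (-863/110, 621/110, 11/5, 1)
c = (0, -1, 17/44, 233/44)
Ac = (0, 0, -18/11, -181/88)
Σ b_i: (-863/110)·1 + 621/110·1 + 11/5·1 + 1·1 = 1 ✓
b·c: 621/110·(-1) + 11/5·17/44 + 1·233/44 = 1/2 ✓
b·c²: 621/110·1 + 11/5·289/1936 + 1·54289/1936 = 41159/1210 ≠ 1/3 ⇒ order 2.
b·Ac: 11/5·(-18/11) + 1·(-181/88) = -2489/440 ≠ 1/6

2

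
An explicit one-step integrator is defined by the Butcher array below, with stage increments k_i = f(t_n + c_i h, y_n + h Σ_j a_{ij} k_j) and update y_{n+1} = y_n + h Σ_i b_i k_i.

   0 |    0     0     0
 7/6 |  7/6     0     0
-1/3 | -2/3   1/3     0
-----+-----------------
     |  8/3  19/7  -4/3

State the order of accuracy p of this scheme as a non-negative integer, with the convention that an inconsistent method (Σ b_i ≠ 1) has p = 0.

b = (8/3, 19/7, -4/3)
c = (0, 7/6, -1/3)
Ac = (0, 0, 7/18)
Σ b_i: 8/3·1 + 19/7·1 + (-4/3)·1 = 85/21 ≠ 1 ⇒ order 0.

0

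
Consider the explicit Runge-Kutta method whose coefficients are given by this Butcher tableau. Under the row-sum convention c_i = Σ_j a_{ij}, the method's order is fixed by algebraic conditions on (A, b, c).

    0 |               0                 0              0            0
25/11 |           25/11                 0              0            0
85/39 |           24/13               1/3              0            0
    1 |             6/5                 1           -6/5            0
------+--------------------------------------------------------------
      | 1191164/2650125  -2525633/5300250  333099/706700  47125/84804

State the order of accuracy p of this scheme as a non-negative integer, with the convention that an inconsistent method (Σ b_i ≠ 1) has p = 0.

b = (1191164/2650125, -2525633/5300250, 333099/706700, 47125/84804)
c = (0, 25/11, 85/39, 1)
Ac = (0, 0, 25/33, -49/143)
Σ b_i: 1191164/2650125·1 + (-2525633/5300250)·1 + 333099/706700·1 + 47125/84804·1 = 1 ✓
b·c: (-2525633/5300250)·25/11 + 333099/706700·85/39 + 47125/84804·1 = 1/2 ✓
b·c²: (-2525633/5300250)·625/121 + 333099/706700·7225/1521 + 47125/84804·1 = 1/3 ✓
b·Ac: 333099/706700·25/33 + 47125/84804·(-49/143) = 1/6 ✓
b·c³: (-2525633/5300250)·15625/1331 + 333099/706700·614125/59319 + 47125/84804·1 = -320215/2021162 ≠ 1/4 ⇒ order 3.
b·(c∘Ac): 333099/706700·2125/1287 + 47125/84804·(-49/143) = 137090/233211 ≠ 1/8
b·Ac²: 333099/706700·625/363 + 47125/84804·(-32815/61347) = 9355325/18190458 ≠ 1/12
b·A²c: 47125/84804·(-10/11) = -235625/466422 ≠ 1/24

3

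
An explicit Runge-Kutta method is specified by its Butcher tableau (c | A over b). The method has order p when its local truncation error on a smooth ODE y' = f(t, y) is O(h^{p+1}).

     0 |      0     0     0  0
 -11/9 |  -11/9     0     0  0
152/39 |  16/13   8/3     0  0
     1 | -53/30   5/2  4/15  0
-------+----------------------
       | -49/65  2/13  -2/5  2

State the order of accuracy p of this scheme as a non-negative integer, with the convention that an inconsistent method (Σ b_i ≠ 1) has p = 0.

1

b = (-49/65, 2/13, -2/5, 2)
c = (0, -11/9, 152/39, 1)
Ac = (0, 0, -88/27, -2359/1170)
Σ b_i: (-49/65)·1 + 2/13·1 + (-2/5)·1 + 2·1 = 1 ✓
b·c: 2/13·(-11/9) + (-2/5)·152/39 + 2·1 = 148/585 ≠ 1/2 ⇒ order 1.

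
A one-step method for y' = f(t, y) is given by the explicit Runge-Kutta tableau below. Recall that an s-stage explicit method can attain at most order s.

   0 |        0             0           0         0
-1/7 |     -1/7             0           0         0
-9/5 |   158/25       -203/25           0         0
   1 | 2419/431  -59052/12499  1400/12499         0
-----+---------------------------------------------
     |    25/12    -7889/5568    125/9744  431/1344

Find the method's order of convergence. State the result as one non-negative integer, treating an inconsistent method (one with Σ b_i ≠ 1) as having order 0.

b = (25/12, -7889/5568, 125/9744, 431/1344)
c = (0, -1/7, -9/5, 1)
Ac = (0, 0, 29/25, 204/431)
Σ b_i: 25/12·1 + (-7889/5568)·1 + 125/9744·1 + 431/1344·1 = 1 ✓
b·c: (-7889/5568)·(-1/7) + 125/9744·(-9/5) + 431/1344·1 = 1/2 ✓
b·c²: (-7889/5568)·1/49 + 125/9744·81/25 + 431/1344·1 = 1/3 ✓
b·Ac: 125/9744·29/25 + 431/1344·204/431 = 1/6 ✓
b·c³: (-7889/5568)·(-1/343) + 125/9744·(-729/125) + 431/1344·1 = 1/4 ✓
b·(c∘Ac): 125/9744·(-261/125) + 431/1344·204/431 = 1/8 ✓
b·Ac²: 125/9744·(-29/175) + 431/1344·804/3017 = 1/12 ✓
b·A²c: 431/1344·56/431 = 1/24 ✓; 4 stages ⇒ order 4.

4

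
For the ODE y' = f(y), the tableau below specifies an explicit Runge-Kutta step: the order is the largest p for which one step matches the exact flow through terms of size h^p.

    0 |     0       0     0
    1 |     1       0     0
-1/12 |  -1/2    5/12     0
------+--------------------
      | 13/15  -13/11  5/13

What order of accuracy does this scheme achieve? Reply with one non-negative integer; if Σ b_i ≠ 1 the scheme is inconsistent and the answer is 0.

0

b = (13/15, -13/11, 5/13)
c = (0, 1, -1/12)
Ac = (0, 0, 5/12)
Σ b_i: 13/15·1 + (-13/11)·1 + 5/13·1 = 149/2145 ≠ 1 ⇒ order 0.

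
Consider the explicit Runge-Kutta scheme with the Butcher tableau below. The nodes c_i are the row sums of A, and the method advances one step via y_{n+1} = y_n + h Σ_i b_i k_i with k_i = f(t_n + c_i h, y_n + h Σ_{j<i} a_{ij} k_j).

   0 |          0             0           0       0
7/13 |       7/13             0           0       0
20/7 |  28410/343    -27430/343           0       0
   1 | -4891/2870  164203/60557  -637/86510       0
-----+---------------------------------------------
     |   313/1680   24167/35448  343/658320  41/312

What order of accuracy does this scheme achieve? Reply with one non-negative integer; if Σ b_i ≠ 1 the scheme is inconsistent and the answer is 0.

b = (313/1680, 24167/35448, 343/658320, 41/312)
c = (0, 7/13, 20/7, 1)
Ac = (0, 0, -2110/49, 59/41)
Σ b_i: 313/1680·1 + 24167/35448·1 + 343/658320·1 + 41/312·1 = 1 ✓
b·c: 24167/35448·7/13 + 343/658320·20/7 + 41/312·1 = 1/2 ✓
b·c²: 24167/35448·49/169 + 343/658320·400/49 + 41/312·1 = 1/3 ✓
b·Ac: 343/658320·(-2110/49) + 41/312·59/41 = 1/6 ✓
b·c³: 24167/35448·343/2197 + 343/658320·8000/343 + 41/312·1 = 1/4 ✓
b·(c∘Ac): 343/658320·(-42200/343) + 41/312·59/41 = 1/8 ✓
b·Ac²: 343/658320·(-2110/91) + 41/312·387/533 = 1/12 ✓
b·A²c: 41/312·13/41 = 1/24 ✓; 4 stages ⇒ order 4.

4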